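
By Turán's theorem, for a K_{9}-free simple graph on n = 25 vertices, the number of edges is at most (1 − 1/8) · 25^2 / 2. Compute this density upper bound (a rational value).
Turán density bound = (7/8) · 25^2/2 = 4375/16 ≈ 273.4375

Turán's theorem: ex(n, K_{r+1}) is achieved by the complete r-partite Turán graph T(n, r) with parts as balanced as possible, and is at most (1 − 1/r) · n^2/2. For r = 8, n = 25: the density bound is (7/8) · 625/2 = 4375/16 ≈ 273.4375. The integer-valued extremum is e(T(25, 8)) = 273, which is strictly less than the density bound 4375/16 since 8 ∤ 25 (the parts of T(25, 8) cannot all be equal).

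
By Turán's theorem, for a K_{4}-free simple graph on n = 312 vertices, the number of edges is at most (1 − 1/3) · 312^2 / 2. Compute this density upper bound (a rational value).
Turán density bound = (2/3) · 312^2/2 = 32448

Turán's theorem: ex(n, K_{r+1}) is achieved by the complete r-partite Turán graph T(n, r) with parts as balanced as possible, and is at most (1 − 1/r) · n^2/2. For r = 3, n = 312: the density bound is (2/3) · 97344/2 = 32448. Since 3 ∣ 312, the Turán graph T(312, 3) has parts of equal size 104, and its edge count e(T(312, 3)) = 32448 attains the density bound exactly.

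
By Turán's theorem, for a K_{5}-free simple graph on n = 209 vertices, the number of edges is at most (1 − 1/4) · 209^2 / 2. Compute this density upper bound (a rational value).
Turán density bound = (3/4) · 209^2/2 = 131043/8 ≈ 16380.375

Turán's theorem: ex(n, K_{r+1}) is achieved by the complete r-partite Turán graph T(n, r) with parts as balanced as possible, and is at most (1 − 1/r) · n^2/2. For r = 4, n = 209: the density bound is (3/4) · 43681/2 = 131043/8 ≈ 16380.375. The integer-valued extremum is e(T(209, 4)) = 16380, which is strictly less than the density bound 131043/8 since 4 ∤ 209 (the parts of T(209, 4) cannot all be equal).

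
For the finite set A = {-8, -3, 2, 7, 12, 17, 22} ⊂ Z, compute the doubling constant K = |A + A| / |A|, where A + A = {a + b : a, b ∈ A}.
K = |A + A| / |A| = 13/7

Enumerate A + A = {a + b : a, b ∈ A}. With |A| = 7, there are |A|^2 = 49 ordered sum pairs; collecting distinct values, A + A = {-16, -11, -6, -1, 4, 9, 14, 19, 24, 29, 34, 39, 44}, so |A + A| = 13. Thus K = 13/7. Here |A + A| = 2|A| − 1 = 13, the minimum possible — so K = 13/7 is minimal, which holds iff A is an arithmetic progression.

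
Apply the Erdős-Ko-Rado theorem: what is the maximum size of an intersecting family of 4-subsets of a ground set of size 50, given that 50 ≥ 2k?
max |F| = C(49, 3) = 18424

Erdős-Ko-Rado (1961): when n ≥ 2k, max |F| = C(n−1, k−1). The bound is attained by the star {A : i ∈ A} for any fixed i ∈ [n]. Here C(50−1, 4−1) = C(49, 3) = 18424.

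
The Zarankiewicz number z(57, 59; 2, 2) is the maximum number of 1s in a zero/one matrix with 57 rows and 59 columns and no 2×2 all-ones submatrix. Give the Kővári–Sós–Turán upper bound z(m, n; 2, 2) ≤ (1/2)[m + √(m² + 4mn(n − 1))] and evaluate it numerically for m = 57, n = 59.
z(57, 59; 2, 2) ≤ (1/2)[57 + √(57² + 4·57·59·58)] = (1/2)[57 + √783465] = 471.0678

Kővári–Sós–Turán: let r_1, ..., r_57 be the row sums and z = Σ r_i the total number of 1s. Each pair of columns can share at most one row with both entries 1 (else a 2×2 all-ones block appears), so Σ_i C(r_i, 2) ≤ C(59, 2) = 1711. By convexity Σ_i C(r_i, 2) ≥ 57·C(z/57, 2) = z(z − 57)/(2·57), giving z² − 57z − 57·59·58 ≤ 0 and hence z ≤ (1/2)[57 + √(3249 + 4·195054)] = (1/2)[57 + √783465] ≈ (1/2)(57 + 885.1356) = 471.0678.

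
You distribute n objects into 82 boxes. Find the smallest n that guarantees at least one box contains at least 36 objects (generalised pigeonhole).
n = (36 − 1)·82 + 1 = 2871

By the generalised pigeonhole principle, to guarantee some box contains ≥ r objects we need more than (r − 1) · k objects total. Threshold: n = (r − 1) · k + 1. With r = 36 and k = 82: n = 35 · 82 + 1 = 2870 + 1 = 2871. For n = 2870 = 35 · 82, we can put exactly 35 objects in every box, avoiding 36 in any single one — so 2871 is tight.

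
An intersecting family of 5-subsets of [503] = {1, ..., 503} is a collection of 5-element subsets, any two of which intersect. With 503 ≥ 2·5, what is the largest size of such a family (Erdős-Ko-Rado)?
max |F| = C(502, 4) = 2614572875

The Erdős-Ko-Rado theorem states: for n ≥ 2k, an intersecting family of k-subsets of an n-element set has size at most C(n − 1, k − 1), with equality for 'star' families {A ⊆ [n] : |A| = k, i ∈ A} (fix an element i). For n = 503, k = 5: C(502, 4) = 2614572875.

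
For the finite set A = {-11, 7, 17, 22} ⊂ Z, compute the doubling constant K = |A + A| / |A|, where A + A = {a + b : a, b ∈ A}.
K = |A + A| / |A| = 10/4 = 5/2

Enumerate A + A = {a + b : a, b ∈ A}. With |A| = 4, there are |A|^2 = 16 ordered sum pairs; collecting distinct values, A + A = {-22, -4, 6, 11, 14, 24, 29, 34, 39, 44}, so |A + A| = 10. Thus K = 10/4 = 5/2. For comparison, the minimum possible |A + A| over all 4-element sets is 2·4 − 1 = 7 (so min K = 7/4), attained only by arithmetic progressions.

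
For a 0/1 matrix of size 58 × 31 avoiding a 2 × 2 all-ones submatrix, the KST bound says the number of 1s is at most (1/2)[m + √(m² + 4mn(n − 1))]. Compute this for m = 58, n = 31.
z(58, 31; 2, 2) ≤ (1/2)[58 + √(58² + 4·58·31·30)] = (1/2)[58 + √219124] = 263.0534

Kővári–Sós–Turán: let r_1, ..., r_58 be the row sums and z = Σ r_i the total number of 1s. Each pair of columns can share at most one row with both entries 1 (else a 2×2 all-ones block appears), so Σ_i C(r_i, 2) ≤ C(31, 2) = 465. By convexity Σ_i C(r_i, 2) ≥ 58·C(z/58, 2) = z(z − 58)/(2·58), giving z² − 58z − 58·31·30 ≤ 0 and hence z ≤ (1/2)[58 + √(3364 + 4·53940)] = (1/2)[58 + √219124] ≈ (1/2)(58 + 468.1068) = 263.0534.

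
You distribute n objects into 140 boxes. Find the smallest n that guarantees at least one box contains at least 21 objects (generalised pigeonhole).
n = (21 − 1)·140 + 1 = 2801

By the generalised pigeonhole principle, to guarantee some box contains ≥ r objects we need more than (r − 1) · k objects total. Threshold: n = (r − 1) · k + 1. With r = 21 and k = 140: n = 20 · 140 + 1 = 2800 + 1 = 2801. For n = 2800 = 20 · 140, we can put exactly 20 objects in every box, avoiding 21 in any single one — so 2801 is tight.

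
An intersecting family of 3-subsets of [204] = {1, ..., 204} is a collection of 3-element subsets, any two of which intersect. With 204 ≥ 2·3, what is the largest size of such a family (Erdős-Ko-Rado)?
max |F| = C(203, 2) = 20503

Erdős-Ko-Rado (1961): when n ≥ 2k, max |F| = C(n−1, k−1). The bound is attained by the star {A : i ∈ A} for any fixed i ∈ [n]. Here C(204−1, 3−1) = C(203, 2) = 20503.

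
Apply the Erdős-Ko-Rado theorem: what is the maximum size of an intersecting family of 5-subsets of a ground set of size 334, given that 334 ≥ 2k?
max |F| = C(333, 4) = 503167995

Erdős-Ko-Rado (1961): when n ≥ 2k, max |F| = C(n−1, k−1). The bound is attained by the star {A : i ∈ A} for any fixed i ∈ [n]. Here C(334−1, 5−1) = C(333, 4) = 503167995.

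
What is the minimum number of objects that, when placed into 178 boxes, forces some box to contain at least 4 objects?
n = (4 − 1)·178 + 1 = 535

By the generalised pigeonhole principle, to guarantee some box contains ≥ r objects we need more than (r − 1) · k objects total. Threshold: n = (r − 1) · k + 1. With r = 4 and k = 178: n = 3 · 178 + 1 = 534 + 1 = 535. For n = 534 = 3 · 178, we can put exactly 3 objects in every box, avoiding 4 in any single one — so 535 is tight.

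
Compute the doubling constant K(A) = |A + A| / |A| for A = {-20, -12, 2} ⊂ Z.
K = |A + A| / |A| = 6/3 = 2

Enumerate A + A = {a + b : a, b ∈ A}. With |A| = 3, there are |A|^2 = 9 ordered sum pairs; collecting distinct values, A + A = {-40, -32, -24, -18, -10, 4}, so |A + A| = 6. Thus K = 6/3 = 2. For comparison, the minimum possible |A + A| over all 3-element sets is 2·3 − 1 = 5 (so min K = 5/3), attained only by arithmetic progressions.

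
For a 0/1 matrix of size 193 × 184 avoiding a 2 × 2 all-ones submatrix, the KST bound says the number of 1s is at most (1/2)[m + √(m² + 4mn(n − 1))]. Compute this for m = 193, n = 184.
z(193, 184; 2, 2) ≤ (1/2)[193 + √(193² + 4·193·184·183)] = (1/2)[193 + √26032033] = 2647.5798

Kővári–Sós–Turán: let r_1, ..., r_193 be the row sums and z = Σ r_i the total number of 1s. Each pair of columns can share at most one row with both entries 1 (else a 2×2 all-ones block appears), so Σ_i C(r_i, 2) ≤ C(184, 2) = 16836. By convexity Σ_i C(r_i, 2) ≥ 193·C(z/193, 2) = z(z − 193)/(2·193), giving z² − 193z − 193·184·183 ≤ 0 and hence z ≤ (1/2)[193 + √(37249 + 4·6498696)] = (1/2)[193 + √26032033] ≈ (1/2)(193 + 5102.1596) = 2647.5798.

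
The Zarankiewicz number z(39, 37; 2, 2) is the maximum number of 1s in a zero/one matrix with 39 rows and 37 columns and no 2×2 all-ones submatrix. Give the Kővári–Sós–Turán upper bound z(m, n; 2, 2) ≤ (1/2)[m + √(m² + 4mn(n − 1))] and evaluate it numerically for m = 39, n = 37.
z(39, 37; 2, 2) ≤ (1/2)[39 + √(39² + 4·39·37·36)] = (1/2)[39 + √209313] = 248.2537

Kővári–Sós–Turán: let r_1, ..., r_39 be the row sums and z = Σ r_i the total number of 1s. Each pair of columns can share at most one row with both entries 1 (else a 2×2 all-ones block appears), so Σ_i C(r_i, 2) ≤ C(37, 2) = 666. By convexity Σ_i C(r_i, 2) ≥ 39·C(z/39, 2) = z(z − 39)/(2·39), giving z² − 39z − 39·37·36 ≤ 0 and hence z ≤ (1/2)[39 + √(1521 + 4·51948)] = (1/2)[39 + √209313] ≈ (1/2)(39 + 457.5074) = 248.2537.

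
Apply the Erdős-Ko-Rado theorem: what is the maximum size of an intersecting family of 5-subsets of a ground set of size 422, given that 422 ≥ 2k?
max |F| = C(421, 4) = 1290358685

Erdős-Ko-Rado (1961): when n ≥ 2k, max |F| = C(n−1, k−1). The bound is attained by the star {A : i ∈ A} for any fixed i ∈ [n]. Here C(422−1, 5−1) = C(421, 4) = 1290358685.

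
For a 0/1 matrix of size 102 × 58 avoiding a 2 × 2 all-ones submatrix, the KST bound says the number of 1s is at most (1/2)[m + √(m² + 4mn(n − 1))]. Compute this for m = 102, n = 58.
z(102, 58; 2, 2) ≤ (1/2)[102 + √(102² + 4·102·58·57)] = (1/2)[102 + √1359252] = 633.9348

Kővári–Sós–Turán: let r_1, ..., r_102 be the row sums and z = Σ r_i the total number of 1s. Each pair of columns can share at most one row with both entries 1 (else a 2×2 all-ones block appears), so Σ_i C(r_i, 2) ≤ C(58, 2) = 1653. By convexity Σ_i C(r_i, 2) ≥ 102·C(z/102, 2) = z(z − 102)/(2·102), giving z² − 102z − 102·58·57 ≤ 0 and hence z ≤ (1/2)[102 + √(10404 + 4·337212)] = (1/2)[102 + √1359252] ≈ (1/2)(102 + 1165.8696) = 633.9348.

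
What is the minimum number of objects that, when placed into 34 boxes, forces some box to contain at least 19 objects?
n = (19 − 1)·34 + 1 = 613

By the generalised pigeonhole principle, to guarantee some box contains ≥ r objects we need more than (r − 1) · k objects total. Threshold: n = (r − 1) · k + 1. With r = 19 and k = 34: n = 18 · 34 + 1 = 612 + 1 = 613. For n = 612 = 18 · 34, we can put exactly 18 objects in every box, avoiding 19 in any single one — so 613 is tight.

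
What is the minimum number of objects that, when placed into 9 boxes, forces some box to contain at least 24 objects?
n = (24 − 1)·9 + 1 = 208

By the generalised pigeonhole principle, to guarantee some box contains ≥ r objects we need more than (r − 1) · k objects total. Threshold: n = (r − 1) · k + 1. With r = 24 and k = 9: n = 23 · 9 + 1 = 207 + 1 = 208. For n = 207 = 23 · 9, we can put exactly 23 objects in every box, avoiding 24 in any single one — so 208 is tight.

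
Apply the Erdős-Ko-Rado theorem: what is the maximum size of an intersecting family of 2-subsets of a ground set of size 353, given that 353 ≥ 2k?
max |F| = C(352, 1) = 352

Erdős-Ko-Rado (1961): when n ≥ 2k, max |F| = C(n−1, k−1). The bound is attained by the star {A : i ∈ A} for any fixed i ∈ [n]. Here C(353−1, 2−1) = C(352, 1) = 352.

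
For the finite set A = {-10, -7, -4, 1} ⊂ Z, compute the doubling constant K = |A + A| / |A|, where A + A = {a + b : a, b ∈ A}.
K = |A + A| / |A| = 9/4

Enumerate A + A = {a + b : a, b ∈ A}. With |A| = 4, there are |A|^2 = 16 ordered sum pairs; collecting distinct values, A + A = {-20, -17, -14, -11, -9, -8, -6, -3, 2}, so |A + A| = 9. Thus K = 9/4. For comparison, the minimum possible |A + A| over all 4-element sets is 2·4 − 1 = 7 (so min K = 7/4), attained only by arithmetic progressions.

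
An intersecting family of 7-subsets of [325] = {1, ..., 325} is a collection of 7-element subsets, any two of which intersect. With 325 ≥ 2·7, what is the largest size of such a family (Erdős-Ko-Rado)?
max |F| = C(324, 6) = 1533615896736

Erdős-Ko-Rado (1961): when n ≥ 2k, max |F| = C(n−1, k−1). The bound is attained by the star {A : i ∈ A} for any fixed i ∈ [n]. Here C(325−1, 7−1) = C(324, 6) = 1533615896736.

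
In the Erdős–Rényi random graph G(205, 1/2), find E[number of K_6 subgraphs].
E[# K_6] = C(205, 6) · (1/2)^C(6, 2) = 95746959700 / 2^15 = 23936739925/8192 ≈ 2921965.322876

For each 6-subset S of vertices (there are C(205, 6) = 95746959700 such S), let X_S = 1 if S induces a K_6 (all C(6, 2) = 15 edges present). Then P(X_S = 1) = (1/2)^15 = 1/32768. By linearity of expectation, E[# K_6] = C(205, 6) · (1/2)^15 = 95746959700 / 32768 = 23936739925/8192 ≈ 2921965.322876.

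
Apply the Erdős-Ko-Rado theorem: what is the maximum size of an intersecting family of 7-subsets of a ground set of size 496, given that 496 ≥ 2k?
max |F| = C(495, 6) = 19819342628085

The Erdős-Ko-Rado theorem states: for n ≥ 2k, an intersecting family of k-subsets of an n-element set has size at most C(n − 1, k − 1), with equality for 'star' families {A ⊆ [n] : |A| = k, i ∈ A} (fix an element i). For n = 496, k = 7: C(495, 6) = 19819342628085.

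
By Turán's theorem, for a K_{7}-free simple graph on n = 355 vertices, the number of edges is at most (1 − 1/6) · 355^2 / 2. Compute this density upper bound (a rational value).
Turán density bound = (5/6) · 355^2/2 = 630125/12 ≈ 52510.4167

Turán's theorem: ex(n, K_{r+1}) is achieved by the complete r-partite Turán graph T(n, r) with parts as balanced as possible, and is at most (1 − 1/r) · n^2/2. For r = 6, n = 355: the density bound is (5/6) · 126025/2 = 630125/12 ≈ 52510.4167. The integer-valued extremum is e(T(355, 6)) = 52510, which is strictly less than the density bound 630125/12 since 6 ∤ 355 (the parts of T(355, 6) cannot all be equal).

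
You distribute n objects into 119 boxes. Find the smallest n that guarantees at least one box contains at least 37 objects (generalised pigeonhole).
n = (37 − 1)·119 + 1 = 4285

By the generalised pigeonhole principle, to guarantee some box contains ≥ r objects we need more than (r − 1) · k objects total. Threshold: n = (r − 1) · k + 1. With r = 37 and k = 119: n = 36 · 119 + 1 = 4284 + 1 = 4285. For n = 4284 = 36 · 119, we can put exactly 36 objects in every box, avoiding 37 in any single one — so 4285 is tight.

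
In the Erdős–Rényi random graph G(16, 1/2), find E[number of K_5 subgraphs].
E[# K_5] = C(16, 5) · (1/2)^C(5, 2) = 4368 / 2^10 = 273/64 = 4.265625

For each 5-subset S of vertices (there are C(16, 5) = 4368 such S), let X_S = 1 if S induces a K_5 (all C(5, 2) = 10 edges present). Then P(X_S = 1) = (1/2)^10 = 1/1024. By linearity of expectation, E[# K_5] = C(16, 5) · (1/2)^10 = 4368 / 1024 = 273/64 = 4.265625.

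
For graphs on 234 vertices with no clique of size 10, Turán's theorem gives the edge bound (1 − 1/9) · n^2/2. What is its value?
Turán density bound = (8/9) · 234^2/2 = 24336

Turán's theorem: ex(n, K_{r+1}) is achieved by the complete r-partite Turán graph T(n, r) with parts as balanced as possible, and is at most (1 − 1/r) · n^2/2. For r = 9, n = 234: the density bound is (8/9) · 54756/2 = 24336. Since 9 ∣ 234, the Turán graph T(234, 9) has parts of equal size 26, and its edge count e(T(234, 9)) = 24336 attains the density bound exactly.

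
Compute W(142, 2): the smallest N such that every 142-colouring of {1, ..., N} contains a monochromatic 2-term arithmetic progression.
W(142, 2) = 142 + 1 = 143

A 2-term AP is any pair of integers, so a monochromatic 2-AP exists iff some colour is used at least twice. With 142 colours, the colouring i ↦ i on {1, ..., 142} uses each colour once, avoiding any monochromatic pair, so W(142, 2) > 142. For {1, ..., 143}, pigeonhole forces two integers of the same colour, which form a monochromatic 2-AP. Hence W(142, 2) = 143.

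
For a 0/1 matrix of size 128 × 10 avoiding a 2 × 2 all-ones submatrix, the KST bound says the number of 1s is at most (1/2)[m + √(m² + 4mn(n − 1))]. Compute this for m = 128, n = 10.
z(128, 10; 2, 2) ≤ (1/2)[128 + √(128² + 4·128·10·9)] = (1/2)[128 + √62464] = 188.964

Kővári–Sós–Turán: let r_1, ..., r_128 be the row sums and z = Σ r_i the total number of 1s. Each pair of columns can share at most one row with both entries 1 (else a 2×2 all-ones block appears), so Σ_i C(r_i, 2) ≤ C(10, 2) = 45. By convexity Σ_i C(r_i, 2) ≥ 128·C(z/128, 2) = z(z − 128)/(2·128), giving z² − 128z − 128·10·9 ≤ 0 and hence z ≤ (1/2)[128 + √(16384 + 4·11520)] = (1/2)[128 + √62464] ≈ (1/2)(128 + 249.928) = 188.964.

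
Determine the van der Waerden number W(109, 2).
W(109, 2) = 109 + 1 = 110

A 2-term AP is any pair of integers, so a monochromatic 2-AP exists iff some colour is used at least twice. With 109 colours, the colouring i ↦ i on {1, ..., 109} uses each colour once, avoiding any monochromatic pair, so W(109, 2) > 109. For {1, ..., 110}, pigeonhole forces two integers of the same colour, which form a monochromatic 2-AP. Hence W(109, 2) = 110.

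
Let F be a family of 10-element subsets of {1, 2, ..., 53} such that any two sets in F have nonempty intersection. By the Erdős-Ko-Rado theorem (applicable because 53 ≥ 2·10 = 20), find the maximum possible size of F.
max |F| = C(52, 9) = 3679075400

The Erdős-Ko-Rado theorem states: for n ≥ 2k, an intersecting family of k-subsets of an n-element set has size at most C(n − 1, k − 1), with equality for 'star' families {A ⊆ [n] : |A| = k, i ∈ A} (fix an element i). For n = 53, k = 10: C(52, 9) = 3679075400.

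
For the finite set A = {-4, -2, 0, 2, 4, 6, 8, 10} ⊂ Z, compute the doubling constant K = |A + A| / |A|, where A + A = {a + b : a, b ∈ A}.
K = |A + A| / |A| = 15/8

Enumerate A + A = {a + b : a, b ∈ A}. With |A| = 8, there are |A|^2 = 64 ordered sum pairs; collecting distinct values, A + A = {-8, -6, -4, -2, 0, 2, 4, 6, 8, 10, 12, 14, 16, 18, 20}, so |A + A| = 15. Thus K = 15/8. Here |A + A| = 2|A| − 1 = 15, the minimum possible — so K = 15/8 is minimal, which holds iff A is an arithmetic progression.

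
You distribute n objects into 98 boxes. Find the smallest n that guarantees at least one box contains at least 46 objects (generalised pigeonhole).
n = (46 − 1)·98 + 1 = 4411

By the generalised pigeonhole principle, to guarantee some box contains ≥ r objects we need more than (r − 1) · k objects total. Threshold: n = (r − 1) · k + 1. With r = 46 and k = 98: n = 45 · 98 + 1 = 4410 + 1 = 4411. For n = 4410 = 45 · 98, we can put exactly 45 objects in every box, avoiding 46 in any single one — so 4411 is tight.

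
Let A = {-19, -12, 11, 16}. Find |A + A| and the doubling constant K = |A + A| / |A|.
K = |A + A| / |A| = 10/4 = 5/2

Enumerate A + A = {a + b : a, b ∈ A}. With |A| = 4, there are |A|^2 = 16 ordered sum pairs; collecting distinct values, A + A = {-38, -31, -24, -8, -3, -1, 4, 22, 27, 32}, so |A + A| = 10. Thus K = 10/4 = 5/2. For comparison, the minimum possible |A + A| over all 4-element sets is 2·4 − 1 = 7 (so min K = 7/4), attained only by arithmetic progressions.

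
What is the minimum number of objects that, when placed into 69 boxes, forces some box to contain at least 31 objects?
n = (31 − 1)·69 + 1 = 2071

By the generalised pigeonhole principle, to guarantee some box contains ≥ r objects we need more than (r − 1) · k objects total. Threshold: n = (r − 1) · k + 1. With r = 31 and k = 69: n = 30 · 69 + 1 = 2070 + 1 = 2071. For n = 2070 = 30 · 69, we can put exactly 30 objects in every box, avoiding 31 in any single one — so 2071 is tight.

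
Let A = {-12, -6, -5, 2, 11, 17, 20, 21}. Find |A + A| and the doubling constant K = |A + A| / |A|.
K = |A + A| / |A| = 32/8 = 4

Enumerate A + A = {a + b : a, b ∈ A}. With |A| = 8, there are |A|^2 = 64 ordered sum pairs; collecting distinct values, A + A = {-24, -18, -17, -12, -11, -10, -4, -3, -1, 4, 5, 6, 8, 9, 11, 12, 13, 14, 15, 16, 19, 22, 23, 28, 31, 32, 34, 37, 38, 40, 41, 42}, so |A + A| = 32. Thus K = 32/8 = 4. For comparison, the minimum possible |A + A| over all 8-element sets is 2·8 − 1 = 15 (so min K = 15/8), attained only by arithmetic progressions.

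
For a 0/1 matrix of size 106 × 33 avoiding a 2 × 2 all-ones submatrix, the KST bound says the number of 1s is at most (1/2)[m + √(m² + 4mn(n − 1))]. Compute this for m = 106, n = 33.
z(106, 33; 2, 2) ≤ (1/2)[106 + √(106² + 4·106·33·32)] = (1/2)[106 + √458980] = 391.7403

Kővári–Sós–Turán: let r_1, ..., r_106 be the row sums and z = Σ r_i the total number of 1s. Each pair of columns can share at most one row with both entries 1 (else a 2×2 all-ones block appears), so Σ_i C(r_i, 2) ≤ C(33, 2) = 528. By convexity Σ_i C(r_i, 2) ≥ 106·C(z/106, 2) = z(z − 106)/(2·106), giving z² − 106z − 106·33·32 ≤ 0 and hence z ≤ (1/2)[106 + √(11236 + 4·111936)] = (1/2)[106 + √458980] ≈ (1/2)(106 + 677.4806) = 391.7403.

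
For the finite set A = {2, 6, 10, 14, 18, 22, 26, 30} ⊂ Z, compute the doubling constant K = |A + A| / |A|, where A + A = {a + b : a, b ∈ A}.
K = |A + A| / |A| = 15/8

Enumerate A + A = {a + b : a, b ∈ A}. With |A| = 8, there are |A|^2 = 64 ordered sum pairs; collecting distinct values, A + A = {4, 8, 12, 16, 20, 24, 28, 32, 36, 40, 44, 48, 52, 56, 60}, so |A + A| = 15. Thus K = 15/8. Here |A + A| = 2|A| − 1 = 15, the minimum possible — so K = 15/8 is minimal, which holds iff A is an arithmetic progression.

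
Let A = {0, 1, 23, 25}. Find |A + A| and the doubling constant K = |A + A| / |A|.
K = |A + A| / |A| = 10/4 = 5/2

Enumerate A + A = {a + b : a, b ∈ A}. With |A| = 4, there are |A|^2 = 16 ordered sum pairs; collecting distinct values, A + A = {0, 1, 2, 23, 24, 25, 26, 46, 48, 50}, so |A + A| = 10. Thus K = 10/4 = 5/2. For comparison, the minimum possible |A + A| over all 4-element sets is 2·4 − 1 = 7 (so min K = 7/4), attained only by arithmetic progressions.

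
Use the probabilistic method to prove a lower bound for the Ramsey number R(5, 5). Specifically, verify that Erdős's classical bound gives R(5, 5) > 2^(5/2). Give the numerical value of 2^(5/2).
2^(5/2) = 5.6569; so R(5, 5) > 5.6569

Colour each edge of K_n uniformly at random with red/blue. The expected number of monochromatic K_5 is C(n, 5) · 2 · 2^(−C(5,2)). If C(n, 5) · 2^(1 − C(5,2)) < 1, then with positive probability no monochromatic K_5 exists, so R(5, 5) > n. The standard estimate C(n, 5) ≤ n^5/5! shows this inequality holds whenever n ≤ 2^(5/2) (since 5! · 2^(C(5,2) − 1) > 2^(5^2/2) ≥ n^5). Hence R(5, 5) > 2^(5/2) = 5.6569.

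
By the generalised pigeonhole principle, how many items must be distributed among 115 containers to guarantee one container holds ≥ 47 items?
n = (47 − 1)·115 + 1 = 5291

By the generalised pigeonhole principle, to guarantee some box contains ≥ r objects we need more than (r − 1) · k objects total. Threshold: n = (r − 1) · k + 1. With r = 47 and k = 115: n = 46 · 115 + 1 = 5290 + 1 = 5291. For n = 5290 = 46 · 115, we can put exactly 46 objects in every box, avoiding 47 in any single one — so 5291 is tight.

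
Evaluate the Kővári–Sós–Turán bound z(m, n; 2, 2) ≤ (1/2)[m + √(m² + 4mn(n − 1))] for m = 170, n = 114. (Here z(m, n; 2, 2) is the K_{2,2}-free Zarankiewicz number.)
z(170, 114; 2, 2) ≤ (1/2)[170 + √(170² + 4·170·114·113)] = (1/2)[170 + √8788660] = 1567.2837

Kővári–Sós–Turán: let r_1, ..., r_170 be the row sums and z = Σ r_i the total number of 1s. Each pair of columns can share at most one row with both entries 1 (else a 2×2 all-ones block appears), so Σ_i C(r_i, 2) ≤ C(114, 2) = 6441. By convexity Σ_i C(r_i, 2) ≥ 170·C(z/170, 2) = z(z − 170)/(2·170), giving z² − 170z − 170·114·113 ≤ 0 and hence z ≤ (1/2)[170 + √(28900 + 4·2189940)] = (1/2)[170 + √8788660] ≈ (1/2)(170 + 2964.5674) = 1567.2837.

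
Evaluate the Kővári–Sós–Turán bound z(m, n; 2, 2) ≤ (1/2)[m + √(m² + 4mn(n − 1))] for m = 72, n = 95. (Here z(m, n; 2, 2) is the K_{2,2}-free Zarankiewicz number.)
z(72, 95; 2, 2) ≤ (1/2)[72 + √(72² + 4·72·95·94)] = (1/2)[72 + √2577024] = 838.6556

Kővári–Sós–Turán: let r_1, ..., r_72 be the row sums and z = Σ r_i the total number of 1s. Each pair of columns can share at most one row with both entries 1 (else a 2×2 all-ones block appears), so Σ_i C(r_i, 2) ≤ C(95, 2) = 4465. By convexity Σ_i C(r_i, 2) ≥ 72·C(z/72, 2) = z(z − 72)/(2·72), giving z² − 72z − 72·95·94 ≤ 0 and hence z ≤ (1/2)[72 + √(5184 + 4·642960)] = (1/2)[72 + √2577024] ≈ (1/2)(72 + 1605.3112) = 838.6556.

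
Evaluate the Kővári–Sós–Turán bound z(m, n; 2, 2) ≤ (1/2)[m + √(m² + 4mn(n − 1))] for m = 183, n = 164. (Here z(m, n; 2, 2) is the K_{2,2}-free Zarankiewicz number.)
z(183, 164; 2, 2) ≤ (1/2)[183 + √(183² + 4·183·164·163)] = (1/2)[183 + √19601313] = 2305.1685

Kővári–Sós–Turán: let r_1, ..., r_183 be the row sums and z = Σ r_i the total number of 1s. Each pair of columns can share at most one row with both entries 1 (else a 2×2 all-ones block appears), so Σ_i C(r_i, 2) ≤ C(164, 2) = 13366. By convexity Σ_i C(r_i, 2) ≥ 183·C(z/183, 2) = z(z − 183)/(2·183), giving z² − 183z − 183·164·163 ≤ 0 and hence z ≤ (1/2)[183 + √(33489 + 4·4891956)] = (1/2)[183 + √19601313] ≈ (1/2)(183 + 4427.337) = 2305.1685.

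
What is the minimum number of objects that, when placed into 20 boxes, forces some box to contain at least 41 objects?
n = (41 − 1)·20 + 1 = 801

By the generalised pigeonhole principle, to guarantee some box contains ≥ r objects we need more than (r − 1) · k objects total. Threshold: n = (r − 1) · k + 1. With r = 41 and k = 20: n = 40 · 20 + 1 = 800 + 1 = 801. For n = 800 = 40 · 20, we can put exactly 40 objects in every box, avoiding 41 in any single one — so 801 is tight.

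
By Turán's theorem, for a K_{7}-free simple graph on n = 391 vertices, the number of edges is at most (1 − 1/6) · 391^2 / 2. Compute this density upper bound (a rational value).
Turán density bound = (5/6) · 391^2/2 = 764405/12 ≈ 63700.4167

Turán's theorem: ex(n, K_{r+1}) is achieved by the complete r-partite Turán graph T(n, r) with parts as balanced as possible, and is at most (1 − 1/r) · n^2/2. For r = 6, n = 391: the density bound is (5/6) · 152881/2 = 764405/12 ≈ 63700.4167. The integer-valued extremum is e(T(391, 6)) = 63700, which is strictly less than the density bound 764405/12 since 6 ∤ 391 (the parts of T(391, 6) cannot all be equal).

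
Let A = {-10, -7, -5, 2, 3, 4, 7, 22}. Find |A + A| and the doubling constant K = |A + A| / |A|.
K = |A + A| / |A| = 33/8

Enumerate A + A = {a + b : a, b ∈ A}. With |A| = 8, there are |A|^2 = 64 ordered sum pairs; collecting distinct values, A + A = {-20, -17, -15, -14, -12, -10, -8, -7, -6, -5, -4, -3, -2, -1, 0, 2, 4, 5, 6, 7, 8, 9, 10, 11, 12, 14, 15, 17, 24, 25, 26, 29, 44}, so |A + A| = 33. Thus K = 33/8. For comparison, the minimum possible |A + A| over all 8-element sets is 2·8 − 1 = 15 (so min K = 15/8), attained only by arithmetic progressions.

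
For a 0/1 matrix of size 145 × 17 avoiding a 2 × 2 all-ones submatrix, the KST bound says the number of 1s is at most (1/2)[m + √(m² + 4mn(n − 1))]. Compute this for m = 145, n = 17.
z(145, 17; 2, 2) ≤ (1/2)[145 + √(145² + 4·145·17·16)] = (1/2)[145 + √178785] = 283.9149

Kővári–Sós–Turán: let r_1, ..., r_145 be the row sums and z = Σ r_i the total number of 1s. Each pair of columns can share at most one row with both entries 1 (else a 2×2 all-ones block appears), so Σ_i C(r_i, 2) ≤ C(17, 2) = 136. By convexity Σ_i C(r_i, 2) ≥ 145·C(z/145, 2) = z(z − 145)/(2·145), giving z² − 145z − 145·17·16 ≤ 0 and hence z ≤ (1/2)[145 + √(21025 + 4·39440)] = (1/2)[145 + √178785] ≈ (1/2)(145 + 422.8298) = 283.9149.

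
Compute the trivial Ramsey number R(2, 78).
R(2, 78) = 78

R(2, k) = k for all k ≥ 2: in a 2-colouring of K_k, either some edge is red (a red K_2) or all edges are blue (a blue K_k). And K_{77} coloured all-blue has no blue K_78, so R(2, 78) > 77. Hence R(2, 78) = 78.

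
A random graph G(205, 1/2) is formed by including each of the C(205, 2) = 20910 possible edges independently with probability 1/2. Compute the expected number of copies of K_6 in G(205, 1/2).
E[# K_6] = C(205, 6) · (1/2)^C(6, 2) = 95746959700 / 2^15 = 23936739925/8192 ≈ 2921965.322876

For each 6-subset S of vertices (there are C(205, 6) = 95746959700 such S), let X_S = 1 if S induces a K_6 (all C(6, 2) = 15 edges present). Then P(X_S = 1) = (1/2)^15 = 1/32768. By linearity of expectation, E[# K_6] = C(205, 6) · (1/2)^15 = 95746959700 / 32768 = 23936739925/8192 ≈ 2921965.322876.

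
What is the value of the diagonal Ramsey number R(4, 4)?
R(4, 4) = 18

Lower bound: an explicit 2-colouring of K_{17} (typically a Paley-type or other structured construction) avoids a red K_4 and a blue K_4, showing R(4, 4) > 17.
Upper bound: the Erdős–Szekeres recurrence R(r, t') ≤ R(r−1, t') + R(r, t'−1) yields R(4, 4) ≤ 18.
Hence R(4, 4) = 18.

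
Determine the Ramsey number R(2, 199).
R(2, 199) = 199

R(2, k) = k for all k ≥ 2: in a 2-colouring of K_k, either some edge is red (a red K_2) or all edges are blue (a blue K_k). And K_{198} coloured all-blue has no blue K_199, so R(2, 199) > 198. Hence R(2, 199) = 199.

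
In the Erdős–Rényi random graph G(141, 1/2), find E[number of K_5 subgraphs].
E[# K_5] = C(141, 5) · (1/2)^C(5, 2) = 432295143 / 2^10 ≈ 422163.225586

For each 5-subset S of vertices (there are C(141, 5) = 432295143 such S), let X_S = 1 if S induces a K_5 (all C(5, 2) = 10 edges present). Then P(X_S = 1) = (1/2)^10 = 1/1024. By linearity of expectation, E[# K_5] = C(141, 5) · (1/2)^10 = 432295143 / 1024 ≈ 422163.225586.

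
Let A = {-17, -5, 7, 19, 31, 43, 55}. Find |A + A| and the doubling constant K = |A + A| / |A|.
K = |A + A| / |A| = 13/7

Enumerate A + A = {a + b : a, b ∈ A}. With |A| = 7, there are |A|^2 = 49 ordered sum pairs; collecting distinct values, A + A = {-34, -22, -10, 2, 14, 26, 38, 50, 62, 74, 86, 98, 110}, so |A + A| = 13. Thus K = 13/7. Here |A + A| = 2|A| − 1 = 13, the minimum possible — so K = 13/7 is minimal, which holds iff A is an arithmetic progression.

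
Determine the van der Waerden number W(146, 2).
W(146, 2) = 146 + 1 = 147

A 2-term AP is any pair of integers, so a monochromatic 2-AP exists iff some colour is used at least twice. With 146 colours, the colouring i ↦ i on {1, ..., 146} uses each colour once, avoiding any monochromatic pair, so W(146, 2) > 146. For {1, ..., 147}, pigeonhole forces two integers of the same colour, which form a monochromatic 2-AP. Hence W(146, 2) = 147.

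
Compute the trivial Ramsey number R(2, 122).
R(2, 122) = 122

R(2, k) = k for all k ≥ 2: in a 2-colouring of K_k, either some edge is red (a red K_2) or all edges are blue (a blue K_k). And K_{121} coloured all-blue has no blue K_122, so R(2, 122) > 121. Hence R(2, 122) = 122.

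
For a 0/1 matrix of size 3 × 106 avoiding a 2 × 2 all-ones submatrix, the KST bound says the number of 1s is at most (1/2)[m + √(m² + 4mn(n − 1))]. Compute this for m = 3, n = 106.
z(3, 106; 2, 2) ≤ (1/2)[3 + √(3² + 4·3·106·105)] = (1/2)[3 + √133569] = 184.2355

Kővári–Sós–Turán: let r_1, ..., r_3 be the row sums and z = Σ r_i the total number of 1s. Each pair of columns can share at most one row with both entries 1 (else a 2×2 all-ones block appears), so Σ_i C(r_i, 2) ≤ C(106, 2) = 5565. By convexity Σ_i C(r_i, 2) ≥ 3·C(z/3, 2) = z(z − 3)/(2·3), giving z² − 3z − 3·106·105 ≤ 0 and hence z ≤ (1/2)[3 + √(9 + 4·33390)] = (1/2)[3 + √133569] ≈ (1/2)(3 + 365.4709) = 184.2355.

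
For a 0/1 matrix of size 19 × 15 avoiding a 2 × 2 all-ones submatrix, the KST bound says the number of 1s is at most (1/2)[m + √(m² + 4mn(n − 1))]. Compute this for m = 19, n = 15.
z(19, 15; 2, 2) ≤ (1/2)[19 + √(19² + 4·19·15·14)] = (1/2)[19 + √16321] = 73.3768

Kővári–Sós–Turán: let r_1, ..., r_19 be the row sums and z = Σ r_i the total number of 1s. Each pair of columns can share at most one row with both entries 1 (else a 2×2 all-ones block appears), so Σ_i C(r_i, 2) ≤ C(15, 2) = 105. By convexity Σ_i C(r_i, 2) ≥ 19·C(z/19, 2) = z(z − 19)/(2·19), giving z² − 19z − 19·15·14 ≤ 0 and hence z ≤ (1/2)[19 + √(361 + 4·3990)] = (1/2)[19 + √16321] ≈ (1/2)(19 + 127.7537) = 73.3768.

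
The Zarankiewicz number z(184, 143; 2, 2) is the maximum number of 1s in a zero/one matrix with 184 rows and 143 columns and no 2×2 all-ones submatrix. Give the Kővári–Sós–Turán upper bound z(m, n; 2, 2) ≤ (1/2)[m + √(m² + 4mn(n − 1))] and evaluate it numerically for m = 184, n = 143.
z(184, 143; 2, 2) ≤ (1/2)[184 + √(184² + 4·184·143·142)] = (1/2)[184 + √14979072] = 2027.1403

Kővári–Sós–Turán: let r_1, ..., r_184 be the row sums and z = Σ r_i the total number of 1s. Each pair of columns can share at most one row with both entries 1 (else a 2×2 all-ones block appears), so Σ_i C(r_i, 2) ≤ C(143, 2) = 10153. By convexity Σ_i C(r_i, 2) ≥ 184·C(z/184, 2) = z(z − 184)/(2·184), giving z² − 184z − 184·143·142 ≤ 0 and hence z ≤ (1/2)[184 + √(33856 + 4·3736304)] = (1/2)[184 + √14979072] ≈ (1/2)(184 + 3870.2806) = 2027.1403.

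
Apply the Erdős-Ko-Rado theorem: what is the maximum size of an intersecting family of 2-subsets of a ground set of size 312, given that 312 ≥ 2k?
max |F| = C(311, 1) = 311

The Erdős-Ko-Rado theorem states: for n ≥ 2k, an intersecting family of k-subsets of an n-element set has size at most C(n − 1, k − 1), with equality for 'star' families {A ⊆ [n] : |A| = k, i ∈ A} (fix an element i). For n = 312, k = 2: C(311, 1) = 311.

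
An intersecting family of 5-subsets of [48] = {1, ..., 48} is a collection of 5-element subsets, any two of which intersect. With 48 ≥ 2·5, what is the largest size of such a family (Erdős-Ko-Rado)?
max |F| = C(47, 4) = 178365

Erdős-Ko-Rado (1961): when n ≥ 2k, max |F| = C(n−1, k−1). The bound is attained by the star {A : i ∈ A} for any fixed i ∈ [n]. Here C(48−1, 5−1) = C(47, 4) = 178365.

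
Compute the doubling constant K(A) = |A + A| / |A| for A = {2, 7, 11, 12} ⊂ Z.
K = |A + A| / |A| = 9/4

Enumerate A + A = {a + b : a, b ∈ A}. With |A| = 4, there are |A|^2 = 16 ordered sum pairs; collecting distinct values, A + A = {4, 9, 13, 14, 18, 19, 22, 23, 24}, so |A + A| = 9. Thus K = 9/4. For comparison, the minimum possible |A + A| over all 4-element sets is 2·4 − 1 = 7 (so min K = 7/4), attained only by arithmetic progressions.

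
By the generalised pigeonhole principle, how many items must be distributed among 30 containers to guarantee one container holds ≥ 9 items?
n = (9 − 1)·30 + 1 = 241

By the generalised pigeonhole principle, to guarantee some box contains ≥ r objects we need more than (r − 1) · k objects total. Threshold: n = (r − 1) · k + 1. With r = 9 and k = 30: n = 8 · 30 + 1 = 240 + 1 = 241. For n = 240 = 8 · 30, we can put exactly 8 objects in every box, avoiding 9 in any single one — so 241 is tight.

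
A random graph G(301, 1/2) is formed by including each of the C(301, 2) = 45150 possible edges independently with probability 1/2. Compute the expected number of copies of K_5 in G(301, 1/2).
E[# K_5] = C(301, 5) · (1/2)^C(5, 2) = 19913628735 / 2^10 ≈ 19446903.061523

For each 5-subset S of vertices (there are C(301, 5) = 19913628735 such S), let X_S = 1 if S induces a K_5 (all C(5, 2) = 10 edges present). Then P(X_S = 1) = (1/2)^10 = 1/1024. By linearity of expectation, E[# K_5] = C(301, 5) · (1/2)^10 = 19913628735 / 1024 ≈ 19446903.061523.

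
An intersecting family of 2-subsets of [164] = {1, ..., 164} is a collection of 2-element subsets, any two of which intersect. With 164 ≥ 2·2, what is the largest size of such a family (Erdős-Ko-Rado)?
max |F| = C(163, 1) = 163

Erdős-Ko-Rado (1961): when n ≥ 2k, max |F| = C(n−1, k−1). The bound is attained by the star {A : i ∈ A} for any fixed i ∈ [n]. Here C(164−1, 2−1) = C(163, 1) = 163.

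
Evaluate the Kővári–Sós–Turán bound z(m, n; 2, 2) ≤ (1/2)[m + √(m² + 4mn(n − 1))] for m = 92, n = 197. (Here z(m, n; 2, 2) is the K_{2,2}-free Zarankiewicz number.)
z(92, 197; 2, 2) ≤ (1/2)[92 + √(92² + 4·92·197·196)] = (1/2)[92 + √14217680] = 1931.3169

Kővári–Sós–Turán: let r_1, ..., r_92 be the row sums and z = Σ r_i the total number of 1s. Each pair of columns can share at most one row with both entries 1 (else a 2×2 all-ones block appears), so Σ_i C(r_i, 2) ≤ C(197, 2) = 19306. By convexity Σ_i C(r_i, 2) ≥ 92·C(z/92, 2) = z(z − 92)/(2·92), giving z² − 92z − 92·197·196 ≤ 0 and hence z ≤ (1/2)[92 + √(8464 + 4·3552304)] = (1/2)[92 + √14217680] ≈ (1/2)(92 + 3770.6339) = 1931.3169.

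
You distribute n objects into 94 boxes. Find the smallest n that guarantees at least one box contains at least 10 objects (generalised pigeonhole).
n = (10 − 1)·94 + 1 = 847

By the generalised pigeonhole principle, to guarantee some box contains ≥ r objects we need more than (r − 1) · k objects total. Threshold: n = (r − 1) · k + 1. With r = 10 and k = 94: n = 9 · 94 + 1 = 846 + 1 = 847. For n = 846 = 9 · 94, we can put exactly 9 objects in every box, avoiding 10 in any single one — so 847 is tight.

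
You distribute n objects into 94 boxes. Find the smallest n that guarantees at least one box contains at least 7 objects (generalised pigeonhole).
n = (7 − 1)·94 + 1 = 565

By the generalised pigeonhole principle, to guarantee some box contains ≥ r objects we need more than (r − 1) · k objects total. Threshold: n = (r − 1) · k + 1. With r = 7 and k = 94: n = 6 · 94 + 1 = 564 + 1 = 565. For n = 564 = 6 · 94, we can put exactly 6 objects in every box, avoiding 7 in any single one — so 565 is tight.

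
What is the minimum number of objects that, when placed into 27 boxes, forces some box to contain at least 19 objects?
n = (19 − 1)·27 + 1 = 487

By the generalised pigeonhole principle, to guarantee some box contains ≥ r objects we need more than (r − 1) · k objects total. Threshold: n = (r − 1) · k + 1. With r = 19 and k = 27: n = 18 · 27 + 1 = 486 + 1 = 487. For n = 486 = 18 · 27, we can put exactly 18 objects in every box, avoiding 19 in any single one — so 487 is tight.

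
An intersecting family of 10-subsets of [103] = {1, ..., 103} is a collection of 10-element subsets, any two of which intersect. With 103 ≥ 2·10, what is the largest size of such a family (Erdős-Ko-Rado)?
max |F| = C(102, 9) = 2290415157800

Erdős-Ko-Rado (1961): when n ≥ 2k, max |F| = C(n−1, k−1). The bound is attained by the star {A : i ∈ A} for any fixed i ∈ [n]. Here C(103−1, 10−1) = C(102, 9) = 2290415157800.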